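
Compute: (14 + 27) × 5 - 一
Convert 一 (Chinese numeral) → 1 (decimal)
Expression in decimal: (14 + 27) × 5 - 1
Parentheses first: 14 + 27 = 41
Multiply: 41 × 5 = 205
Subtract: 205 - 1 = 204
204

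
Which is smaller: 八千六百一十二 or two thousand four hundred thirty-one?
Convert 八千六百一十二 (Chinese numeral) → 8×1000 + 6×100 + 1×10 + 2 = 8612 (decimal)
Convert two thousand four hundred thirty-one (English words) → 2×1000 + 4×100 + 31 = 2431 (decimal)
Compare 8612 vs 2431: smaller = 2431
2431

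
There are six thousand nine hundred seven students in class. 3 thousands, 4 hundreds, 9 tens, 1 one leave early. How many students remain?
Convert six thousand nine hundred seven (English words) → 6×1000 + 9×100 + 7 = 6907 (decimal)
Convert 3 thousands, 4 hundreds, 9 tens, 1 one (place-value notation) → 3×1000 + 4×100 + 9×10 + 1 = 3491 (decimal)
Compute 6907 - 3491 = 3416
3416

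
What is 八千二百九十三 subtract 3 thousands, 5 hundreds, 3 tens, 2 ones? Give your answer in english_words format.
Convert 八千二百九十三 (Chinese numeral) → 8×1000 + 2×100 + 9×10 + 3 = 8293 (decimal)
Convert 3 thousands, 5 hundreds, 3 tens, 2 ones (place-value notation) → 3×1000 + 5×100 + 3×10 + 2 = 3532 (decimal)
Compute 8293 - 3532 = 4761
Convert 4761 (decimal) → 4761 = 4×1000 + 7×100 + 61 → four thousand seven hundred sixty-one (English words)
four thousand seven hundred sixty-one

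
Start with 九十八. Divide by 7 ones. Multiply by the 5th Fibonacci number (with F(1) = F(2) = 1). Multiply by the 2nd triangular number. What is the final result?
Convert 九十八 (Chinese numeral) → 9×10 + 8 = 98 (decimal)
Start: 98
Convert 7 ones (place-value notation) → 7 (decimal)
98 ÷ 7 = 14
Convert the 5th Fibonacci number (with F(1) = F(2) = 1) (Fibonacci index) → 1, 1, 2, 3, 5 → 5 (decimal)
14 × 5 = 70
Convert the 2nd triangular number (triangular index) → 2×3/2 = 3 (decimal)
70 × 3 = 210
210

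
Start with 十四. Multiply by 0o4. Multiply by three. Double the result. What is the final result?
Convert 十四 (Chinese numeral) → 1×10 + 4 = 14 (decimal)
Start: 14
Convert 0o4 (octal) → 4 (decimal)
14 × 4 = 56
Convert three (English words) → 3 (decimal)
56 × 3 = 168
168 × 2 = 336
336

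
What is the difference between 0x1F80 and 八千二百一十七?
Convert 0x1F80 (hexadecimal) → 1×4096 + 15×256 + 8×16 = 8064 (decimal)
Convert 八千二百一十七 (Chinese numeral) → 8×1000 + 2×100 + 1×10 + 7 = 8217 (decimal)
Difference: |8064 - 8217| = 153
153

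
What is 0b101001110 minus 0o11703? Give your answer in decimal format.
Convert 0b101001110 (binary) → 256 + 64 + 8 + 4 + 2 = 334 (decimal)
Convert 0o11703 (octal) → 1×4096 + 1×512 + 7×64 + 3 = 5059 (decimal)
Compute 334 - 5059 = -4725
-4725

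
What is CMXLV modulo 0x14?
Convert CMXLV (Roman numeral) → 900 + 40 + 5 = 945 (decimal)
Convert 0x14 (hexadecimal) → 1×16 + 4 = 20 (decimal)
Compute 945 mod 20 = 5
5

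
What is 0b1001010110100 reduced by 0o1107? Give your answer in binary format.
Convert 0b1001010110100 (binary) → 4096 + 512 + 128 + 32 + 16 + 4 = 4788 (decimal)
Convert 0o1107 (octal) → 1×512 + 1×64 + 7 = 583 (decimal)
Compute 4788 - 583 = 4205
Convert 4205 (decimal) → 4205 = 4096 + 64 + 32 + 8 + 4 + 1 → 0b1000001101101 (binary)
0b1000001101101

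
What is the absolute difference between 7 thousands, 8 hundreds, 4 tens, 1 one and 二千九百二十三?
Convert 7 thousands, 8 hundreds, 4 tens, 1 one (place-value notation) → 7×1000 + 8×100 + 4×10 + 1 = 7841 (decimal)
Convert 二千九百二十三 (Chinese numeral) → 2×1000 + 9×100 + 2×10 + 3 = 2923 (decimal)
Compute |7841 - 2923| = 4918
4918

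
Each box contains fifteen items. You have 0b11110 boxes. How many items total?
Convert fifteen (English words) → 15 (decimal)
Convert 0b11110 (binary) → 16 + 8 + 4 + 2 = 30 (decimal)
Compute 15 × 30 = 450
450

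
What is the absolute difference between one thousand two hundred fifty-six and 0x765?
Convert one thousand two hundred fifty-six (English words) → 1×1000 + 2×100 + 56 = 1256 (decimal)
Convert 0x765 (hexadecimal) → 7×256 + 6×16 + 5 = 1893 (decimal)
Compute |1256 - 1893| = 637
637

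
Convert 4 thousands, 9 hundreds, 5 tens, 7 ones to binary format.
Convert 4 thousands, 9 hundreds, 5 tens, 7 ones (place-value notation) → 4×1000 + 9×100 + 5×10 + 7 = 4957 (decimal)
Convert 4957 (decimal) → 4957 = 4096 + 512 + 256 + 64 + 16 + 8 + 4 + 1 → 0b1001101011101 (binary)
0b1001101011101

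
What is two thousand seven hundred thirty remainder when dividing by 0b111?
Convert two thousand seven hundred thirty (English words) → 2×1000 + 7×100 + 30 = 2730 (decimal)
Convert 0b111 (binary) → 4 + 2 + 1 = 7 (decimal)
Compute 2730 mod 7 = 0
0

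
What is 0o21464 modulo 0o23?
Convert 0o21464 (octal) → 2×4096 + 1×512 + 4×64 + 6×8 + 4 = 9012 (decimal)
Convert 0o23 (octal) → 2×8 + 3 = 19 (decimal)
Compute 9012 mod 19 = 6
6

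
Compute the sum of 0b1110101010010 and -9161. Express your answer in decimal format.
Convert 0b1110101010010 (binary) → 4096 + 2048 + 1024 + 256 + 64 + 16 + 2 = 7506 (decimal)
Compute 7506 + -9161 = -1655
-1655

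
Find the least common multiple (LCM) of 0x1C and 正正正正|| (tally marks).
Convert 0x1C (hexadecimal) → 1×16 + 12 = 28 (decimal)
Convert 正正正正|| (tally marks) → 5 + 5 + 5 + 5 + 2 = 22 (decimal)
Compute lcm(28, 22) = 308
308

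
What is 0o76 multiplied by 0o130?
Convert 0o76 (octal) → 7×8 + 6 = 62 (decimal)
Convert 0o130 (octal) → 1×64 + 3×8 = 88 (decimal)
Compute 62 × 88 = 5456
5456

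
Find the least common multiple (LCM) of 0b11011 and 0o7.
Convert 0b11011 (binary) → 16 + 8 + 2 + 1 = 27 (decimal)
Convert 0o7 (octal) → 7 (decimal)
Compute lcm(27, 7) = 189
189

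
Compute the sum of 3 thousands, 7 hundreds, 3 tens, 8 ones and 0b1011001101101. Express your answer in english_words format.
Convert 3 thousands, 7 hundreds, 3 tens, 8 ones (place-value notation) → 3×1000 + 7×100 + 3×10 + 8 = 3738 (decimal)
Convert 0b1011001101101 (binary) → 4096 + 1024 + 512 + 64 + 32 + 8 + 4 + 1 = 5741 (decimal)
Compute 3738 + 5741 = 9479
Convert 9479 (decimal) → 9479 = 9×1000 + 4×100 + 79 → nine thousand four hundred seventy-nine (English words)
nine thousand four hundred seventy-nine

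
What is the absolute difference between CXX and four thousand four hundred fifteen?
Convert CXX (Roman numeral) → 100 + 10 + 10 = 120 (decimal)
Convert four thousand four hundred fifteen (English words) → 4×1000 + 4×100 + 15 = 4415 (decimal)
Compute |120 - 4415| = 4295
4295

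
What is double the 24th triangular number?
The 24th triangular number = 24×25/2 = 300
Compute 300 × 2 = 600
600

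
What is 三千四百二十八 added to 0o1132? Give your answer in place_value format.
Convert 三千四百二十八 (Chinese numeral) → 3×1000 + 4×100 + 2×10 + 8 = 3428 (decimal)
Convert 0o1132 (octal) → 1×512 + 1×64 + 3×8 + 2 = 602 (decimal)
Compute 3428 + 602 = 4030
Convert 4030 (decimal) → 4030 = 4×1000 + 3×10 → 4 thousands, 3 tens (place-value notation)
4 thousands, 3 tens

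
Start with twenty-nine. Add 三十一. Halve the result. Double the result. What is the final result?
Convert twenty-nine (English words) → 29 (decimal)
Start: 29
Convert 三十一 (Chinese numeral) → 3×10 + 1 = 31 (decimal)
29 + 31 = 60
60 ÷ 2 = 30
30 × 2 = 60
60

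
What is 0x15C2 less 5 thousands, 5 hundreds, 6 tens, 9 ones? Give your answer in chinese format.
Convert 0x15C2 (hexadecimal) → 1×4096 + 5×256 + 12×16 + 2 = 5570 (decimal)
Convert 5 thousands, 5 hundreds, 6 tens, 9 ones (place-value notation) → 5×1000 + 5×100 + 6×10 + 9 = 5569 (decimal)
Compute 5570 - 5569 = 1
Convert 1 (decimal) → 一 (Chinese numeral)
一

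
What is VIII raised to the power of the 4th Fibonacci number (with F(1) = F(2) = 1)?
Convert VIII (Roman numeral) → 5 + 1 + 1 + 1 = 8 (decimal)
Convert the 4th Fibonacci number (with F(1) = F(2) = 1) (Fibonacci index) → 1, 1, 2, 3 → 3 (decimal)
Compute 8 ^ 3 = 512
512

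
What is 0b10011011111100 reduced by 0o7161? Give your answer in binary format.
Convert 0b10011011111100 (binary) → 8192 + 1024 + 512 + 128 + 64 + 32 + 16 + 8 + 4 = 9980 (decimal)
Convert 0o7161 (octal) → 7×512 + 1×64 + 6×8 + 1 = 3697 (decimal)
Compute 9980 - 3697 = 6283
Convert 6283 (decimal) → 6283 = 4096 + 2048 + 128 + 8 + 2 + 1 → 0b1100010001011 (binary)
0b1100010001011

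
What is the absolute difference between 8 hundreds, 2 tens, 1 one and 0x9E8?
Convert 8 hundreds, 2 tens, 1 one (place-value notation) → 8×100 + 2×10 + 1 = 821 (decimal)
Convert 0x9E8 (hexadecimal) → 9×256 + 14×16 + 8 = 2536 (decimal)
Compute |821 - 2536| = 1715
1715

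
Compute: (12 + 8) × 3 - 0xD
Convert 0xD (hexadecimal) → 13 (decimal)
Expression in decimal: (12 + 8) × 3 - 13
Parentheses first: 12 + 8 = 20
Multiply: 20 × 3 = 60
Subtract: 60 - 13 = 47
47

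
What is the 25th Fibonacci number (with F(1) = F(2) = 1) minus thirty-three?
The 25th Fibonacci number (with F(1) = F(2) = 1) = 75025
Convert thirty-three (English words) → 33 (decimal)
Compute 75025 - 33 = 74992
74992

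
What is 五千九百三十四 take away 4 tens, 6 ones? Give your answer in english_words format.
Convert 五千九百三十四 (Chinese numeral) → 5×1000 + 9×100 + 3×10 + 4 = 5934 (decimal)
Convert 4 tens, 6 ones (place-value notation) → 4×10 + 6 = 46 (decimal)
Compute 5934 - 46 = 5888
Convert 5888 (decimal) → 5888 = 5×1000 + 8×100 + 88 → five thousand eight hundred eighty-eight (English words)
five thousand eight hundred eighty-eight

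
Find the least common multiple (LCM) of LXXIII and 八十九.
Convert LXXIII (Roman numeral) → 50 + 10 + 10 + 1 + 1 + 1 = 73 (decimal)
Convert 八十九 (Chinese numeral) → 8×10 + 9 = 89 (decimal)
Compute lcm(73, 89) = 6497
6497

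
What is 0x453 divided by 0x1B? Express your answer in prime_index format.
Convert 0x453 (hexadecimal) → 4×256 + 5×16 + 3 = 1107 (decimal)
Convert 0x1B (hexadecimal) → 1×16 + 11 = 27 (decimal)
Compute 1107 ÷ 27 = 41
Convert 41 (decimal) → the 13th prime (prime index)
the 13th prime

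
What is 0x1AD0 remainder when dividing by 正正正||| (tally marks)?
Convert 0x1AD0 (hexadecimal) → 1×4096 + 10×256 + 13×16 = 6864 (decimal)
Convert 正正正||| (tally marks) → 5 + 5 + 5 + 3 = 18 (decimal)
Compute 6864 mod 18 = 6
6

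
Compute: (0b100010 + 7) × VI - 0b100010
Convert 0b100010 (binary) → 32 + 2 = 34 (decimal)
Convert VI (Roman numeral) → 5 + 1 = 6 (decimal)
Convert 0b100010 (binary) → 32 + 2 = 34 (decimal)
Expression in decimal: (34 + 7) × 6 - 34
Parentheses first: 34 + 7 = 41
Multiply: 41 × 6 = 246
Subtract: 246 - 34 = 212
212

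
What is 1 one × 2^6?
Convert 1 one (place-value notation) → 1 (decimal)
Convert 2^6 (power) → 64 (decimal)
Compute 1 × 64 = 64
64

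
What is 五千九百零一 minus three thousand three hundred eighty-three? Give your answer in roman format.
Convert 五千九百零一 (Chinese numeral) → 5×1000 + 9×100 + 1 = 5901 (decimal)
Convert three thousand three hundred eighty-three (English words) → 3×1000 + 3×100 + 83 = 3383 (decimal)
Compute 5901 - 3383 = 2518
Convert 2518 (decimal) → 2518 = 1000 + 1000 + 500 + 10 + 5 + 1 + 1 + 1 → MMDXVIII (Roman numeral)
MMDXVIII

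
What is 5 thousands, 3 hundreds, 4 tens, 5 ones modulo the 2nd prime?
Convert 5 thousands, 3 hundreds, 4 tens, 5 ones (place-value notation) → 5×1000 + 3×100 + 4×10 + 5 = 5345 (decimal)
Convert the 2nd prime (prime index) → 3 (decimal)
Compute 5345 mod 3 = 2
2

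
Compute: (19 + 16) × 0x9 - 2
Convert 0x9 (hexadecimal) → 9 (decimal)
Expression in decimal: (19 + 16) × 9 - 2
Parentheses first: 19 + 16 = 35
Multiply: 35 × 9 = 315
Subtract: 315 - 2 = 313
313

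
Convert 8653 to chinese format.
Convert 8653 (decimal) → 8653 = 8×1000 + 6×100 + 5×10 + 3 → 八千六百五十三 (Chinese numeral)
八千六百五十三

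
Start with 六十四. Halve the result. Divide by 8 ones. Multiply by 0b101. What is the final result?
Convert 六十四 (Chinese numeral) → 6×10 + 4 = 64 (decimal)
Start: 64
64 ÷ 2 = 32
Convert 8 ones (place-value notation) → 8 (decimal)
32 ÷ 8 = 4
Convert 0b101 (binary) → 4 + 1 = 5 (decimal)
4 × 5 = 20
20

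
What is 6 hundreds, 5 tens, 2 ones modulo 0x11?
Convert 6 hundreds, 5 tens, 2 ones (place-value notation) → 6×100 + 5×10 + 2 = 652 (decimal)
Convert 0x11 (hexadecimal) → 1×16 + 1 = 17 (decimal)
Compute 652 mod 17 = 6
6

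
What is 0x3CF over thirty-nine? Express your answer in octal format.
Convert 0x3CF (hexadecimal) → 3×256 + 12×16 + 15 = 975 (decimal)
Convert thirty-nine (English words) → 39 (decimal)
Compute 975 ÷ 39 = 25
Convert 25 (decimal) → 25 = 3×8 + 1 → 0o31 (octal)
0o31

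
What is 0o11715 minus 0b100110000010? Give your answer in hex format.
Convert 0o11715 (octal) → 1×4096 + 1×512 + 7×64 + 1×8 + 5 = 5069 (decimal)
Convert 0b100110000010 (binary) → 2048 + 256 + 128 + 2 = 2434 (decimal)
Compute 5069 - 2434 = 2635
Convert 2635 (decimal) → 2635 = 10×256 + 4×16 + 11 → 0xA4B (hexadecimal)
0xA4B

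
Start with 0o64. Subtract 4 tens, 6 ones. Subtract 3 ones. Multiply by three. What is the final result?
Convert 0o64 (octal) → 6×8 + 4 = 52 (decimal)
Start: 52
Convert 4 tens, 6 ones (place-value notation) → 4×10 + 6 = 46 (decimal)
52 - 46 = 6
Convert 3 ones (place-value notation) → 3 (decimal)
6 - 3 = 3
Convert three (English words) → 3 (decimal)
3 × 3 = 9
9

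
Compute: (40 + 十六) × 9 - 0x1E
Convert 十六 (Chinese numeral) → 1×10 + 6 = 16 (decimal)
Convert 0x1E (hexadecimal) → 1×16 + 14 = 30 (decimal)
Expression in decimal: (40 + 16) × 9 - 30
Parentheses first: 40 + 16 = 56
Multiply: 56 × 9 = 504
Subtract: 504 - 30 = 474
474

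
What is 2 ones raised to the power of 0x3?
Convert 2 ones (place-value notation) → 2 (decimal)
Convert 0x3 (hexadecimal) → 3 (decimal)
Compute 2 ^ 3 = 8
8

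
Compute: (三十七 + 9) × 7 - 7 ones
Convert 三十七 (Chinese numeral) → 3×10 + 7 = 37 (decimal)
Convert 7 ones (place-value notation) → 7 (decimal)
Expression in decimal: (37 + 9) × 7 - 7
Parentheses first: 37 + 9 = 46
Multiply: 46 × 7 = 322
Subtract: 322 - 7 = 315
315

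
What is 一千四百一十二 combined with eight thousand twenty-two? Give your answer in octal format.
Convert 一千四百一十二 (Chinese numeral) → 1×1000 + 4×100 + 1×10 + 2 = 1412 (decimal)
Convert eight thousand twenty-two (English words) → 8×1000 + 22 = 8022 (decimal)
Compute 1412 + 8022 = 9434
Convert 9434 (decimal) → 9434 = 2×4096 + 2×512 + 3×64 + 3×8 + 2 → 0o22332 (octal)
0o22332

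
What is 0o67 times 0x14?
Convert 0o67 (octal) → 6×8 + 7 = 55 (decimal)
Convert 0x14 (hexadecimal) → 1×16 + 4 = 20 (decimal)
Compute 55 × 20 = 1100
1100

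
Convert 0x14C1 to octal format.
Convert 0x14C1 (hexadecimal) → 1×4096 + 4×256 + 12×16 + 1 = 5313 (decimal)
Convert 5313 (decimal) → 5313 = 1×4096 + 2×512 + 3×64 + 1 → 0o12301 (octal)
0o12301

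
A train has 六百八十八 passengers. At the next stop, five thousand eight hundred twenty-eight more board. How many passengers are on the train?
Convert 六百八十八 (Chinese numeral) → 6×100 + 8×10 + 8 = 688 (decimal)
Convert five thousand eight hundred twenty-eight (English words) → 5×1000 + 8×100 + 28 = 5828 (decimal)
Compute 688 + 5828 = 6516
6516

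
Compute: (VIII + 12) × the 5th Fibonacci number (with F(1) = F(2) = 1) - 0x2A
Convert VIII (Roman numeral) → 5 + 1 + 1 + 1 = 8 (decimal)
Convert the 5th Fibonacci number (with F(1) = F(2) = 1) (Fibonacci index) → 1, 1, 2, 3, 5 → 5 (decimal)
Convert 0x2A (hexadecimal) → 2×16 + 10 = 42 (decimal)
Expression in decimal: (8 + 12) × 5 - 42
Parentheses first: 8 + 12 = 20
Multiply: 20 × 5 = 100
Subtract: 100 - 42 = 58
58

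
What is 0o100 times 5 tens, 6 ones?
Convert 0o100 (octal) → 1×64 = 64 (decimal)
Convert 5 tens, 6 ones (place-value notation) → 5×10 + 6 = 56 (decimal)
Compute 64 × 56 = 3584
3584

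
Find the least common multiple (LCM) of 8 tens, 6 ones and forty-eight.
Convert 8 tens, 6 ones (place-value notation) → 8×10 + 6 = 86 (decimal)
Convert forty-eight (English words) → 48 (decimal)
Compute lcm(86, 48) = 2064
2064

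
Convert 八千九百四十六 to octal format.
Convert 八千九百四十六 (Chinese numeral) → 8×1000 + 9×100 + 4×10 + 6 = 8946 (decimal)
Convert 8946 (decimal) → 8946 = 2×4096 + 1×512 + 3×64 + 6×8 + 2 → 0o21362 (octal)
0o21362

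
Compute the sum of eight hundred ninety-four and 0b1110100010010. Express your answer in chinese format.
Convert eight hundred ninety-four (English words) → 8×100 + 94 = 894 (decimal)
Convert 0b1110100010010 (binary) → 4096 + 2048 + 1024 + 256 + 16 + 2 = 7442 (decimal)
Compute 894 + 7442 = 8336
Convert 8336 (decimal) → 8336 = 8×1000 + 3×100 + 3×10 + 6 → 八千三百三十六 (Chinese numeral)
八千三百三十六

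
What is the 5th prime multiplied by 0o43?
Convert the 5th prime (prime index) → 11 (decimal)
Convert 0o43 (octal) → 4×8 + 3 = 35 (decimal)
Compute 11 × 35 = 385
385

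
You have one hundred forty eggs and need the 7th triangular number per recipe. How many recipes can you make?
Convert one hundred forty (English words) → 1×100 + 40 = 140 (decimal)
Convert the 7th triangular number (triangular index) → 7×8/2 = 28 (decimal)
Compute 140 ÷ 28 = 5
5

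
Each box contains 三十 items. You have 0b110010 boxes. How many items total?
Convert 三十 (Chinese numeral) → 3×10 = 30 (decimal)
Convert 0b110010 (binary) → 32 + 16 + 2 = 50 (decimal)
Compute 30 × 50 = 1500
1500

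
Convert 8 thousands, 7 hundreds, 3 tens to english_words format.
Convert 8 thousands, 7 hundreds, 3 tens (place-value notation) → 8×1000 + 7×100 + 3×10 = 8730 (decimal)
Convert 8730 (decimal) → 8730 = 8×1000 + 7×100 + 30 → eight thousand seven hundred thirty (English words)
eight thousand seven hundred thirty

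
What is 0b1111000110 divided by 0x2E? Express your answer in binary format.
Convert 0b1111000110 (binary) → 512 + 256 + 128 + 64 + 4 + 2 = 966 (decimal)
Convert 0x2E (hexadecimal) → 2×16 + 14 = 46 (decimal)
Compute 966 ÷ 46 = 21
Convert 21 (decimal) → 21 = 16 + 4 + 1 → 0b10101 (binary)
0b10101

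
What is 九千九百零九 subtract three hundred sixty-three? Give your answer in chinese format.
Convert 九千九百零九 (Chinese numeral) → 9×1000 + 9×100 + 9 = 9909 (decimal)
Convert three hundred sixty-three (English words) → 3×100 + 63 = 363 (decimal)
Compute 9909 - 363 = 9546
Convert 9546 (decimal) → 9546 = 9×1000 + 5×100 + 4×10 + 6 → 九千五百四十六 (Chinese numeral)
九千五百四十六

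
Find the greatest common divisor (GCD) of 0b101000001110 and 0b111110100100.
Convert 0b101000001110 (binary) → 2048 + 512 + 8 + 4 + 2 = 2574 (decimal)
Convert 0b111110100100 (binary) → 2048 + 1024 + 512 + 256 + 128 + 32 + 4 = 4004 (decimal)
Compute gcd(2574, 4004) = 286
286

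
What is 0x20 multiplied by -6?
Convert 0x20 (hexadecimal) → 2×16 = 32 (decimal)
Compute 32 × -6 = -192
-192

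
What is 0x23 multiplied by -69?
Convert 0x23 (hexadecimal) → 2×16 + 3 = 35 (decimal)
Compute 35 × -69 = -2415
-2415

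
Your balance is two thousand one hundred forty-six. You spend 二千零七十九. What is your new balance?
Convert two thousand one hundred forty-six (English words) → 2×1000 + 1×100 + 46 = 2146 (decimal)
Convert 二千零七十九 (Chinese numeral) → 2×1000 + 7×10 + 9 = 2079 (decimal)
Compute 2146 - 2079 = 67
67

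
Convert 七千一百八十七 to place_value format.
Convert 七千一百八十七 (Chinese numeral) → 7×1000 + 1×100 + 8×10 + 7 = 7187 (decimal)
Convert 7187 (decimal) → 7187 = 7×1000 + 1×100 + 8×10 + 7 → 7 thousands, 1 hundred, 8 tens, 7 ones (place-value notation)
7 thousands, 1 hundred, 8 tens, 7 ones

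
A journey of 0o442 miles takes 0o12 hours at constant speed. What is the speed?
Convert 0o442 (octal) → 4×64 + 4×8 + 2 = 290 (decimal)
Convert 0o12 (octal) → 1×8 + 2 = 10 (decimal)
Compute 290 ÷ 10 = 29
29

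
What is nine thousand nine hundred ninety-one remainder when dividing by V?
Convert nine thousand nine hundred ninety-one (English words) → 9×1000 + 9×100 + 91 = 9991 (decimal)
Convert V (Roman numeral) → 5 (decimal)
Compute 9991 mod 5 = 1
1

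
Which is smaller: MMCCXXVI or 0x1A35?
Convert MMCCXXVI (Roman numeral) → 1000 + 1000 + 100 + 100 + 10 + 10 + 5 + 1 = 2226 (decimal)
Convert 0x1A35 (hexadecimal) → 1×4096 + 10×256 + 3×16 + 5 = 6709 (decimal)
Compare 2226 vs 6709: smaller = 2226
2226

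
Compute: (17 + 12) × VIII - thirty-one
Convert VIII (Roman numeral) → 5 + 1 + 1 + 1 = 8 (decimal)
Convert thirty-one (English words) → 31 (decimal)
Expression in decimal: (17 + 12) × 8 - 31
Parentheses first: 17 + 12 = 29
Multiply: 29 × 8 = 232
Subtract: 232 - 31 = 201
201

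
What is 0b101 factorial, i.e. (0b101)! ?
Convert 0b101 (binary) → 4 + 1 = 5 (decimal)
Compute 5! = 120
120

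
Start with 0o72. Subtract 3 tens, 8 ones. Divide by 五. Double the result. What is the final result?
Convert 0o72 (octal) → 7×8 + 2 = 58 (decimal)
Start: 58
Convert 3 tens, 8 ones (place-value notation) → 3×10 + 8 = 38 (decimal)
58 - 38 = 20
Convert 五 (Chinese numeral) → 5 (decimal)
20 ÷ 5 = 4
4 × 2 = 8
8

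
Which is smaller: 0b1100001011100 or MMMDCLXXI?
Convert 0b1100001011100 (binary) → 4096 + 2048 + 64 + 16 + 8 + 4 = 6236 (decimal)
Convert MMMDCLXXI (Roman numeral) → 1000 + 1000 + 1000 + 500 + 100 + 50 + 10 + 10 + 1 = 3671 (decimal)
Compare 6236 vs 3671: smaller = 3671
3671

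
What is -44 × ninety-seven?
Convert ninety-seven (English words) → 97 (decimal)
Compute -44 × 97 = -4268
-4268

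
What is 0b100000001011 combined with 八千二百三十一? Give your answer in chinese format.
Convert 0b100000001011 (binary) → 2048 + 8 + 2 + 1 = 2059 (decimal)
Convert 八千二百三十一 (Chinese numeral) → 8×1000 + 2×100 + 3×10 + 1 = 8231 (decimal)
Compute 2059 + 8231 = 10290
Convert 10290 (decimal) → 10290 = 1×10000 + 2×100 + 9×10 → 一万零二百九十 (Chinese numeral)
一万零二百九十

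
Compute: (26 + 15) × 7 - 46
Parentheses first: 26 + 15 = 41
Multiply: 41 × 7 = 287
Subtract: 287 - 46 = 241
241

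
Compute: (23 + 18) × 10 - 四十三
Convert 四十三 (Chinese numeral) → 4×10 + 3 = 43 (decimal)
Expression in decimal: (23 + 18) × 10 - 43
Parentheses first: 23 + 18 = 41
Multiply: 41 × 10 = 410
Subtract: 410 - 43 = 367
367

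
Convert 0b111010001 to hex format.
Convert 0b111010001 (binary) → 256 + 128 + 64 + 16 + 1 = 465 (decimal)
Convert 465 (decimal) → 465 = 1×256 + 13×16 + 1 → 0x1D1 (hexadecimal)
0x1D1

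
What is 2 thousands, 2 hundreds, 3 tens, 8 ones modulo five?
Convert 2 thousands, 2 hundreds, 3 tens, 8 ones (place-value notation) → 2×1000 + 2×100 + 3×10 + 8 = 2238 (decimal)
Convert five (English words) → 5 (decimal)
Compute 2238 mod 5 = 3
3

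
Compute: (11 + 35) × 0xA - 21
Convert 0xA (hexadecimal) → 10 (decimal)
Expression in decimal: (11 + 35) × 10 - 21
Parentheses first: 11 + 35 = 46
Multiply: 46 × 10 = 460
Subtract: 460 - 21 = 439
439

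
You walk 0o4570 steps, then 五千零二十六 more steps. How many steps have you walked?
Convert 0o4570 (octal) → 4×512 + 5×64 + 7×8 = 2424 (decimal)
Convert 五千零二十六 (Chinese numeral) → 5×1000 + 2×10 + 6 = 5026 (decimal)
Compute 2424 + 5026 = 7450
7450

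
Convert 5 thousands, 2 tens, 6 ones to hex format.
Convert 5 thousands, 2 tens, 6 ones (place-value notation) → 5×1000 + 2×10 + 6 = 5026 (decimal)
Convert 5026 (decimal) → 5026 = 1×4096 + 3×256 + 10×16 + 2 → 0x13A2 (hexadecimal)
0x13A2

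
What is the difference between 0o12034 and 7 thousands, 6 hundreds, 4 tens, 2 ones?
Convert 0o12034 (octal) → 1×4096 + 2×512 + 3×8 + 4 = 5148 (decimal)
Convert 7 thousands, 6 hundreds, 4 tens, 2 ones (place-value notation) → 7×1000 + 6×100 + 4×10 + 2 = 7642 (decimal)
Difference: |5148 - 7642| = 2494
2494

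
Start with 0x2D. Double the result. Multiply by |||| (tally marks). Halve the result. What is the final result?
Convert 0x2D (hexadecimal) → 2×16 + 13 = 45 (decimal)
Start: 45
45 × 2 = 90
Convert |||| (tally marks) → 4 (decimal)
90 × 4 = 360
360 ÷ 2 = 180
180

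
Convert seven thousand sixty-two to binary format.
Convert seven thousand sixty-two (English words) → 7×1000 + 62 = 7062 (decimal)
Convert 7062 (decimal) → 7062 = 4096 + 2048 + 512 + 256 + 128 + 16 + 4 + 2 → 0b1101110010110 (binary)
0b1101110010110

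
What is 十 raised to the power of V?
Convert 十 (Chinese numeral) → 1×10 = 10 (decimal)
Convert V (Roman numeral) → 5 (decimal)
Compute 10 ^ 5 = 100000
100000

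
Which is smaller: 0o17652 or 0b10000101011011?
Convert 0o17652 (octal) → 1×4096 + 7×512 + 6×64 + 5×8 + 2 = 8106 (decimal)
Convert 0b10000101011011 (binary) → 8192 + 256 + 64 + 16 + 8 + 2 + 1 = 8539 (decimal)
Compare 8106 vs 8539: smaller = 8106
8106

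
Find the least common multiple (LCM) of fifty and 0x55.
Convert fifty (English words) → 50 (decimal)
Convert 0x55 (hexadecimal) → 5×16 + 5 = 85 (decimal)
Compute lcm(50, 85) = 850
850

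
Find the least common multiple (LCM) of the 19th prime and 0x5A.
Convert the 19th prime (prime index) → 67 (decimal)
Convert 0x5A (hexadecimal) → 5×16 + 10 = 90 (decimal)
Compute lcm(67, 90) = 6030
6030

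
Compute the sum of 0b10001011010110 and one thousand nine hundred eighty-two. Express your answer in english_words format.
Convert 0b10001011010110 (binary) → 8192 + 512 + 128 + 64 + 16 + 4 + 2 = 8918 (decimal)
Convert one thousand nine hundred eighty-two (English words) → 1×1000 + 9×100 + 82 = 1982 (decimal)
Compute 8918 + 1982 = 10900
Convert 10900 (decimal) → 10900 = 10×1000 + 9×100 → ten thousand nine hundred (English words)
ten thousand nine hundred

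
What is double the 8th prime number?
The 8th prime number = 19
Compute 19 × 2 = 38
38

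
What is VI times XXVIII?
Convert VI (Roman numeral) → 5 + 1 = 6 (decimal)
Convert XXVIII (Roman numeral) → 10 + 10 + 5 + 1 + 1 + 1 = 28 (decimal)
Compute 6 × 28 = 168
168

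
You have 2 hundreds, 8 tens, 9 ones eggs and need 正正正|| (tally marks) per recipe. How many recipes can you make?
Convert 2 hundreds, 8 tens, 9 ones (place-value notation) → 2×100 + 8×10 + 9 = 289 (decimal)
Convert 正正正|| (tally marks) → 5 + 5 + 5 + 2 = 17 (decimal)
Compute 289 ÷ 17 = 17
17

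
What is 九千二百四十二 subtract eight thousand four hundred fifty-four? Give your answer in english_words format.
Convert 九千二百四十二 (Chinese numeral) → 9×1000 + 2×100 + 4×10 + 2 = 9242 (decimal)
Convert eight thousand four hundred fifty-four (English words) → 8×1000 + 4×100 + 54 = 8454 (decimal)
Compute 9242 - 8454 = 788
Convert 788 (decimal) → 788 = 7×100 + 88 → seven hundred eighty-eight (English words)
seven hundred eighty-eight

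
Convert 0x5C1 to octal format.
Convert 0x5C1 (hexadecimal) → 5×256 + 12×16 + 1 = 1473 (decimal)
Convert 1473 (decimal) → 1473 = 2×512 + 7×64 + 1 → 0o2701 (octal)
0o2701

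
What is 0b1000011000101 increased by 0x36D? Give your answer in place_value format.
Convert 0b1000011000101 (binary) → 4096 + 128 + 64 + 4 + 1 = 4293 (decimal)
Convert 0x36D (hexadecimal) → 3×256 + 6×16 + 13 = 877 (decimal)
Compute 4293 + 877 = 5170
Convert 5170 (decimal) → 5170 = 5×1000 + 1×100 + 7×10 → 5 thousands, 1 hundred, 7 tens (place-value notation)
5 thousands, 1 hundred, 7 tens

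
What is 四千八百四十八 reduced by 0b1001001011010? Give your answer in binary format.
Convert 四千八百四十八 (Chinese numeral) → 4×1000 + 8×100 + 4×10 + 8 = 4848 (decimal)
Convert 0b1001001011010 (binary) → 4096 + 512 + 64 + 16 + 8 + 2 = 4698 (decimal)
Compute 4848 - 4698 = 150
Convert 150 (decimal) → 150 = 128 + 16 + 4 + 2 → 0b10010110 (binary)
0b10010110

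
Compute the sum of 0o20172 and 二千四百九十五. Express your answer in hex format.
Convert 0o20172 (octal) → 2×4096 + 1×64 + 7×8 + 2 = 8314 (decimal)
Convert 二千四百九十五 (Chinese numeral) → 2×1000 + 4×100 + 9×10 + 5 = 2495 (decimal)
Compute 8314 + 2495 = 10809
Convert 10809 (decimal) → 10809 = 2×4096 + 10×256 + 3×16 + 9 → 0x2A39 (hexadecimal)
0x2A39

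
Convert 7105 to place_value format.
Convert 7105 (decimal) → 7105 = 7×1000 + 1×100 + 5 → 7 thousands, 1 hundred, 5 ones (place-value notation)
7 thousands, 1 hundred, 5 ones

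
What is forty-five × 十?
Convert forty-five (English words) → 45 (decimal)
Convert 十 (Chinese numeral) → 1×10 = 10 (decimal)
Compute 45 × 10 = 450
450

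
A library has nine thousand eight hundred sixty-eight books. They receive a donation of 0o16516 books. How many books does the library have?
Convert nine thousand eight hundred sixty-eight (English words) → 9×1000 + 8×100 + 68 = 9868 (decimal)
Convert 0o16516 (octal) → 1×4096 + 6×512 + 5×64 + 1×8 + 6 = 7502 (decimal)
Compute 9868 + 7502 = 17370
17370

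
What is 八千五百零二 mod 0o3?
Convert 八千五百零二 (Chinese numeral) → 8×1000 + 5×100 + 2 = 8502 (decimal)
Convert 0o3 (octal) → 3 (decimal)
Compute 8502 mod 3 = 0
0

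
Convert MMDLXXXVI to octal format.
Convert MMDLXXXVI (Roman numeral) → 1000 + 1000 + 500 + 50 + 10 + 10 + 10 + 5 + 1 = 2586 (decimal)
Convert 2586 (decimal) → 2586 = 5×512 + 3×8 + 2 → 0o5032 (octal)
0o5032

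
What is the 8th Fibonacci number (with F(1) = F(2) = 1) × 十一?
Convert the 8th Fibonacci number (with F(1) = F(2) = 1) (Fibonacci index) → 1, 1, 2, 3, 5, 8, 13, 21 → 21 (decimal)
Convert 十一 (Chinese numeral) → 1×10 + 1 = 11 (decimal)
Compute 21 × 11 = 231
231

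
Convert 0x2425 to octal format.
Convert 0x2425 (hexadecimal) → 2×4096 + 4×256 + 2×16 + 5 = 9253 (decimal)
Convert 9253 (decimal) → 9253 = 2×4096 + 2×512 + 4×8 + 5 → 0o22045 (octal)
0o22045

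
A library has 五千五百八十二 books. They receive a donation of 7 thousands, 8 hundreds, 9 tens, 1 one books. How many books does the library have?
Convert 五千五百八十二 (Chinese numeral) → 5×1000 + 5×100 + 8×10 + 2 = 5582 (decimal)
Convert 7 thousands, 8 hundreds, 9 tens, 1 one (place-value notation) → 7×1000 + 8×100 + 9×10 + 1 = 7891 (decimal)
Compute 5582 + 7891 = 13473
13473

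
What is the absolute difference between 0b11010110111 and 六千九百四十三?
Convert 0b11010110111 (binary) → 1024 + 512 + 128 + 32 + 16 + 4 + 2 + 1 = 1719 (decimal)
Convert 六千九百四十三 (Chinese numeral) → 6×1000 + 9×100 + 4×10 + 3 = 6943 (decimal)
Compute |1719 - 6943| = 5224
5224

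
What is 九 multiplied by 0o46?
Convert 九 (Chinese numeral) → 9 (decimal)
Convert 0o46 (octal) → 4×8 + 6 = 38 (decimal)
Compute 9 × 38 = 342
342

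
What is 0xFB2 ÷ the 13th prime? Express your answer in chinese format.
Convert 0xFB2 (hexadecimal) → 15×256 + 11×16 + 2 = 4018 (decimal)
Convert the 13th prime (prime index) → 41 (decimal)
Compute 4018 ÷ 41 = 98
Convert 98 (decimal) → 98 = 9×10 + 8 → 九十八 (Chinese numeral)
九十八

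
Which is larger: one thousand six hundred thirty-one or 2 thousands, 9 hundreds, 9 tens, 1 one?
Convert one thousand six hundred thirty-one (English words) → 1×1000 + 6×100 + 31 = 1631 (decimal)
Convert 2 thousands, 9 hundreds, 9 tens, 1 one (place-value notation) → 2×1000 + 9×100 + 9×10 + 1 = 2991 (decimal)
Compare 1631 vs 2991: larger = 2991
2991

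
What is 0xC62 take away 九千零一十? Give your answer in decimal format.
Convert 0xC62 (hexadecimal) → 12×256 + 6×16 + 2 = 3170 (decimal)
Convert 九千零一十 (Chinese numeral) → 9×1000 + 1×10 = 9010 (decimal)
Compute 3170 - 9010 = -5840
-5840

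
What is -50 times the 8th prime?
Convert the 8th prime (prime index) → 19 (decimal)
Compute -50 × 19 = -950
-950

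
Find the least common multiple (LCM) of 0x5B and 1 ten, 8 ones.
Convert 0x5B (hexadecimal) → 5×16 + 11 = 91 (decimal)
Convert 1 ten, 8 ones (place-value notation) → 1×10 + 8 = 18 (decimal)
Compute lcm(91, 18) = 1638
1638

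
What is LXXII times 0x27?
Convert LXXII (Roman numeral) → 50 + 10 + 10 + 1 + 1 = 72 (decimal)
Convert 0x27 (hexadecimal) → 2×16 + 7 = 39 (decimal)
Compute 72 × 39 = 2808
2808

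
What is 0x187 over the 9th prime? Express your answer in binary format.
Convert 0x187 (hexadecimal) → 1×256 + 8×16 + 7 = 391 (decimal)
Convert the 9th prime (prime index) → 23 (decimal)
Compute 391 ÷ 23 = 17
Convert 17 (decimal) → 17 = 16 + 1 → 0b10001 (binary)
0b10001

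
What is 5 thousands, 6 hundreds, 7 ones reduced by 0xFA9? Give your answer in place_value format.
Convert 5 thousands, 6 hundreds, 7 ones (place-value notation) → 5×1000 + 6×100 + 7 = 5607 (decimal)
Convert 0xFA9 (hexadecimal) → 15×256 + 10×16 + 9 = 4009 (decimal)
Compute 5607 - 4009 = 1598
Convert 1598 (decimal) → 1598 = 1×1000 + 5×100 + 9×10 + 8 → 1 thousand, 5 hundreds, 9 tens, 8 ones (place-value notation)
1 thousand, 5 hundreds, 9 tens, 8 ones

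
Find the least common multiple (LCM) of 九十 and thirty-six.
Convert 九十 (Chinese numeral) → 9×10 = 90 (decimal)
Convert thirty-six (English words) → 36 (decimal)
Compute lcm(90, 36) = 180
180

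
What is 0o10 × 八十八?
Convert 0o10 (octal) → 1×8 = 8 (decimal)
Convert 八十八 (Chinese numeral) → 8×10 + 8 = 88 (decimal)
Compute 8 × 88 = 704
704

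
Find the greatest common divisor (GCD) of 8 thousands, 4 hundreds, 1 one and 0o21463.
Convert 8 thousands, 4 hundreds, 1 one (place-value notation) → 8×1000 + 4×100 + 1 = 8401 (decimal)
Convert 0o21463 (octal) → 2×4096 + 1×512 + 4×64 + 6×8 + 3 = 9011 (decimal)
Compute gcd(8401, 9011) = 1
1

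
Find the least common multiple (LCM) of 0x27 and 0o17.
Convert 0x27 (hexadecimal) → 2×16 + 7 = 39 (decimal)
Convert 0o17 (octal) → 1×8 + 7 = 15 (decimal)
Compute lcm(39, 15) = 195
195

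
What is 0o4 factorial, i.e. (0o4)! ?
Convert 0o4 (octal) → 4 (decimal)
Compute 4! = 24
24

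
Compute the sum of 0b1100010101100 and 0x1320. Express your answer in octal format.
Convert 0b1100010101100 (binary) → 4096 + 2048 + 128 + 32 + 8 + 4 = 6316 (decimal)
Convert 0x1320 (hexadecimal) → 1×4096 + 3×256 + 2×16 = 4896 (decimal)
Compute 6316 + 4896 = 11212
Convert 11212 (decimal) → 11212 = 2×4096 + 5×512 + 7×64 + 1×8 + 4 → 0o25714 (octal)
0o25714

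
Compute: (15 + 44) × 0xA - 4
Convert 0xA (hexadecimal) → 10 (decimal)
Expression in decimal: (15 + 44) × 10 - 4
Parentheses first: 15 + 44 = 59
Multiply: 59 × 10 = 590
Subtract: 590 - 4 = 586
586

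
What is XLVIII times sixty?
Convert XLVIII (Roman numeral) → 40 + 5 + 1 + 1 + 1 = 48 (decimal)
Convert sixty (English words) → 60 (decimal)
Compute 48 × 60 = 2880
2880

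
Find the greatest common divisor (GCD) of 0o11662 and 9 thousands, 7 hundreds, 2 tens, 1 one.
Convert 0o11662 (octal) → 1×4096 + 1×512 + 6×64 + 6×8 + 2 = 5042 (decimal)
Convert 9 thousands, 7 hundreds, 2 tens, 1 one (place-value notation) → 9×1000 + 7×100 + 2×10 + 1 = 9721 (decimal)
Compute gcd(5042, 9721) = 1
1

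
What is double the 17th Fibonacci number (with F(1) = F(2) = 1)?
The 17th Fibonacci number (with F(1) = F(2) = 1) = 1597
Compute 1597 × 2 = 3194
3194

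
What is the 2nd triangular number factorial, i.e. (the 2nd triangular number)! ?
Convert the 2nd triangular number (triangular index) → 2×3/2 = 3 (decimal)
Compute 3! = 6
6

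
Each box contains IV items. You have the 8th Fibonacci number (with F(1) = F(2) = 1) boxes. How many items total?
Convert IV (Roman numeral) → 4 (decimal)
Convert the 8th Fibonacci number (with F(1) = F(2) = 1) (Fibonacci index) → 1, 1, 2, 3, 5, 8, 13, 21 → 21 (decimal)
Compute 4 × 21 = 84
84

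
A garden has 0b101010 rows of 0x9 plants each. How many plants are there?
Convert 0x9 (hexadecimal) → 9 (decimal)
Convert 0b101010 (binary) → 32 + 8 + 2 = 42 (decimal)
Compute 9 × 42 = 378
378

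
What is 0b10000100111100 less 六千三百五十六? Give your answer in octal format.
Convert 0b10000100111100 (binary) → 8192 + 256 + 32 + 16 + 8 + 4 = 8508 (decimal)
Convert 六千三百五十六 (Chinese numeral) → 6×1000 + 3×100 + 5×10 + 6 = 6356 (decimal)
Compute 8508 - 6356 = 2152
Convert 2152 (decimal) → 2152 = 4×512 + 1×64 + 5×8 → 0o4150 (octal)
0o4150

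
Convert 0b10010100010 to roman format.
Convert 0b10010100010 (binary) → 1024 + 128 + 32 + 2 = 1186 (decimal)
Convert 1186 (decimal) → 1186 = 1000 + 100 + 50 + 10 + 10 + 10 + 5 + 1 → MCLXXXVI (Roman numeral)
MCLXXXVI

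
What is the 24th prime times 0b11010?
Convert the 24th prime (prime index) → 89 (decimal)
Convert 0b11010 (binary) → 16 + 8 + 2 = 26 (decimal)
Compute 89 × 26 = 2314
2314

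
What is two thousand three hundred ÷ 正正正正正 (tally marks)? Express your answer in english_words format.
Convert two thousand three hundred (English words) → 2×1000 + 3×100 = 2300 (decimal)
Convert 正正正正正 (tally marks) → 5 + 5 + 5 + 5 + 5 = 25 (decimal)
Compute 2300 ÷ 25 = 92
Convert 92 (decimal) → ninety-two (English words)
ninety-two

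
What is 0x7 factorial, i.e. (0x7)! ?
Convert 0x7 (hexadecimal) → 7 (decimal)
Compute 7! = 5040
5040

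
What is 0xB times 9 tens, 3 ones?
Convert 0xB (hexadecimal) → 11 (decimal)
Convert 9 tens, 3 ones (place-value notation) → 9×10 + 3 = 93 (decimal)
Compute 11 × 93 = 1023
1023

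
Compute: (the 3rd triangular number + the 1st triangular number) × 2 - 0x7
Convert the 3rd triangular number (triangular index) → 3×4/2 = 6 (decimal)
Convert the 1st triangular number (triangular index) → 1×2/2 = 1 (decimal)
Convert 0x7 (hexadecimal) → 7 (decimal)
Expression in decimal: (6 + 1) × 2 - 7
Parentheses first: 6 + 1 = 7
Multiply: 7 × 2 = 14
Subtract: 14 - 7 = 7
7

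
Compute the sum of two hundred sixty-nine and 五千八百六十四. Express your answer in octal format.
Convert two hundred sixty-nine (English words) → 2×100 + 69 = 269 (decimal)
Convert 五千八百六十四 (Chinese numeral) → 5×1000 + 8×100 + 6×10 + 4 = 5864 (decimal)
Compute 269 + 5864 = 6133
Convert 6133 (decimal) → 6133 = 1×4096 + 3×512 + 7×64 + 6×8 + 5 → 0o13765 (octal)
0o13765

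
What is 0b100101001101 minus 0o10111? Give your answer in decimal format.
Convert 0b100101001101 (binary) → 2048 + 256 + 64 + 8 + 4 + 1 = 2381 (decimal)
Convert 0o10111 (octal) → 1×4096 + 1×64 + 1×8 + 1 = 4169 (decimal)
Compute 2381 - 4169 = -1788
-1788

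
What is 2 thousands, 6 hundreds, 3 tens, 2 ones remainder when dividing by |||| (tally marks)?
Convert 2 thousands, 6 hundreds, 3 tens, 2 ones (place-value notation) → 2×1000 + 6×100 + 3×10 + 2 = 2632 (decimal)
Convert |||| (tally marks) → 4 (decimal)
Compute 2632 mod 4 = 0
0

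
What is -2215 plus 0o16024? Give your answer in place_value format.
Convert 0o16024 (octal) → 1×4096 + 6×512 + 2×8 + 4 = 7188 (decimal)
Compute -2215 + 7188 = 4973
Convert 4973 (decimal) → 4973 = 4×1000 + 9×100 + 7×10 + 3 → 4 thousands, 9 hundreds, 7 tens, 3 ones (place-value notation)
4 thousands, 9 hundreds, 7 tens, 3 ones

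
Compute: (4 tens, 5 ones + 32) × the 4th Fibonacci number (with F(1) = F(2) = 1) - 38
Convert 4 tens, 5 ones (place-value notation) → 4×10 + 5 = 45 (decimal)
Convert the 4th Fibonacci number (with F(1) = F(2) = 1) (Fibonacci index) → 1, 1, 2, 3 → 3 (decimal)
Expression in decimal: (45 + 32) × 3 - 38
Parentheses first: 45 + 32 = 77
Multiply: 77 × 3 = 231
Subtract: 231 - 38 = 193
193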